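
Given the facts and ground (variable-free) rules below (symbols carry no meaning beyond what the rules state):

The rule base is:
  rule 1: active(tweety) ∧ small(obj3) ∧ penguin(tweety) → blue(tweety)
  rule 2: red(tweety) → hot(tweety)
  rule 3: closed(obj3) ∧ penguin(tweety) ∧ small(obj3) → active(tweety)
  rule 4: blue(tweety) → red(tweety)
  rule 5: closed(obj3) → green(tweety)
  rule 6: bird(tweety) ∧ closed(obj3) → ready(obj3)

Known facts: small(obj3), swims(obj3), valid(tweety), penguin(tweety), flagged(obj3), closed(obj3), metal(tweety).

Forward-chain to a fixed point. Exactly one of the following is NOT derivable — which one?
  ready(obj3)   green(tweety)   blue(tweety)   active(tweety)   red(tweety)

ready(obj3)

[1] rule 3 [closed(obj3) ∧ penguin(tweety) ∧ small(obj3) → active(tweety)]; rule 5 [closed(obj3) → green(tweety)]. ⇒ new: active(tweety), green(tweety).
[2] rule 1 [active(tweety) ∧ small(obj3) ∧ penguin(tweety) → blue(tweety)]. ⇒ new: blue(tweety).
[3] rule 4 [blue(tweety) → red(tweety)]. ⇒ new: red(tweety).
[4] rule 2 [red(tweety) → hot(tweety)]. ⇒ new: hot(tweety).
Derived: red(tweety) (round 3), green(tweety) (round 1), active(tweety) (round 1), blue(tweety) (round 2). ready(obj3) never appears in any round.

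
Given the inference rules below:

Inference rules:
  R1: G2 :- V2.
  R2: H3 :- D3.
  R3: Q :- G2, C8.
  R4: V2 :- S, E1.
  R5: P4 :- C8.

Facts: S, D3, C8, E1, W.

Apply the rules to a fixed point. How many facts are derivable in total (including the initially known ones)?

Round 1: R2 [H3 :- D3.]; R4 [V2 :- S, E1.]; R5 [P4 :- C8.]. Adds H3, V2, P4.
Round 2: R1 [G2 :- V2.]. Adds G2.
Round 3: R3 [Q :- G2, C8.]. Adds Q.
Closure: {C8, D3, E1, G2, H3, P4, Q, S, V2, W} — 10 facts.

10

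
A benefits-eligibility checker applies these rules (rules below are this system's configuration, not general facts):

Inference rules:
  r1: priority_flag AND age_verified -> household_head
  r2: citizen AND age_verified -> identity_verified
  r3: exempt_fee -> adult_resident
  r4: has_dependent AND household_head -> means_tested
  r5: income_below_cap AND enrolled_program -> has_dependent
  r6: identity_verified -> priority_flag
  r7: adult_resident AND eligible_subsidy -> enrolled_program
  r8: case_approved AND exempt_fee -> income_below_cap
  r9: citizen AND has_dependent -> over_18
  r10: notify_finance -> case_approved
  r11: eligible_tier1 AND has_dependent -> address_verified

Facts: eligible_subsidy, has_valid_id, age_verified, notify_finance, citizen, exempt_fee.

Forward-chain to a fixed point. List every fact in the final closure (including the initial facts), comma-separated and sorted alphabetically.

Round 1 fires r2, r3, r10, giving identity_verified, adult_resident, case_approved.
Round 2 fires r6, r7, r8, giving priority_flag, enrolled_program, income_below_cap.
Round 3 fires r1, r5, giving household_head, has_dependent.
Round 4 fires r4, r9, giving means_tested, over_18.

adult_resident, age_verified, case_approved, citizen, eligible_subsidy, enrolled_program, exempt_fee, has_dependent, has_valid_id, household_head, identity_verified, income_below_cap, means_tested, notify_finance, over_18, priority_flag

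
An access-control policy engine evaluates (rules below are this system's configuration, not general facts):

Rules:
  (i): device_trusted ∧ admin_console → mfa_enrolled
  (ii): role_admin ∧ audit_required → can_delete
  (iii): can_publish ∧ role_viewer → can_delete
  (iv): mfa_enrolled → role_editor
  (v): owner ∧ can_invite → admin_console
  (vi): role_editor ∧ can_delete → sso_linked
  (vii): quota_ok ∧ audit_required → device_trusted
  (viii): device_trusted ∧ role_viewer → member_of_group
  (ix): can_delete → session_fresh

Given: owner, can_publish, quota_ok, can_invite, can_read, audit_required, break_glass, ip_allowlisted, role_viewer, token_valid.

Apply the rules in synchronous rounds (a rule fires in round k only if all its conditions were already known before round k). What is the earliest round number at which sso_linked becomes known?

Round 1 — (iii), (v), (vii), derive can_delete, admin_console, device_trusted.
Round 2 — (i), (viii), (ix), derive mfa_enrolled, member_of_group, session_fresh.
Round 3 — (iv), derive role_editor.
Round 4 — (vi), derive sso_linked.
sso_linked first appears in round 4.

4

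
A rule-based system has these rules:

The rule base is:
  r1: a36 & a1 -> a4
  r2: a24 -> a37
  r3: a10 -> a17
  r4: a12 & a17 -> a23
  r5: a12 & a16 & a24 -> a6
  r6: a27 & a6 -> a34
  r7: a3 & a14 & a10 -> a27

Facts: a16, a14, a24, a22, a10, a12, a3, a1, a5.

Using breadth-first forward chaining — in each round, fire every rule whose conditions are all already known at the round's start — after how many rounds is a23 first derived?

Round 1 fires r2, r3, r5, r7, giving a37, a17, a6, a27.
Round 2 fires r4, r6, giving a23, a34.
a23 first appears in round 2.

2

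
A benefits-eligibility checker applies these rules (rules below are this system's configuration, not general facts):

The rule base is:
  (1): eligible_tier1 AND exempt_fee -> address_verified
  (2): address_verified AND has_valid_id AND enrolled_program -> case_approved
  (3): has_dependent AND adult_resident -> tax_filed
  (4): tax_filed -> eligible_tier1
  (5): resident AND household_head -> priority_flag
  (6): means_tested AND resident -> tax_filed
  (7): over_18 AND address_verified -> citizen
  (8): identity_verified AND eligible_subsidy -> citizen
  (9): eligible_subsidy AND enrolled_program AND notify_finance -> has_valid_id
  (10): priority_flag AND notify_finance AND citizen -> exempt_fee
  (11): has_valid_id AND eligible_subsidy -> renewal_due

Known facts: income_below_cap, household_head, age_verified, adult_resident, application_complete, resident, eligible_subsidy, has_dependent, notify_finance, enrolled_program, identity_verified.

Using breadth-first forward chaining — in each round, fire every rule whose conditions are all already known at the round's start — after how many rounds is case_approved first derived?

Round 1: (3) [has_dependent AND adult_resident -> tax_filed]; (5) [resident AND household_head -> priority_flag]; (8) [identity_verified AND eligible_subsidy -> citizen]; (9) [eligible_subsidy AND enrolled_program AND notify_finance -> has_valid_id]. Adds tax_filed, priority_flag, citizen, has_valid_id.
Round 2: (4) [tax_filed -> eligible_tier1]; (10) [priority_flag AND notify_finance AND citizen -> exempt_fee]; (11) [has_valid_id AND eligible_subsidy -> renewal_due]. Adds eligible_tier1, exempt_fee, renewal_due.
Round 3: (1) [eligible_tier1 AND exempt_fee -> address_verified]. Adds address_verified.
Round 4: (2) [address_verified AND has_valid_id AND enrolled_program -> case_approved]. Adds case_approved.
case_approved first appears in round 4.

4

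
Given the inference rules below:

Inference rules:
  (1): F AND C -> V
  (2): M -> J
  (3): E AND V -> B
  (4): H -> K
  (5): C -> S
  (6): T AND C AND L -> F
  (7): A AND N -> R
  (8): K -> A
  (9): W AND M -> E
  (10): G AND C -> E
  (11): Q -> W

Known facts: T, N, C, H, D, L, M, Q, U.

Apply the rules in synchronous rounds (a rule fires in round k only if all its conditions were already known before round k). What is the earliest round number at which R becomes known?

3

Round 1: (2) [M -> J]; (4) [H -> K]; (5) [C -> S]; (6) [T AND C AND L -> F]; (11) [Q -> W]. Adds J, K, S, F, W.
Round 2: (1) [F AND C -> V]; (8) [K -> A]; (9) [W AND M -> E]. Adds V, A, E.
Round 3: (3) [E AND V -> B]; (7) [A AND N -> R]. Adds B, R.
R first appears in round 3.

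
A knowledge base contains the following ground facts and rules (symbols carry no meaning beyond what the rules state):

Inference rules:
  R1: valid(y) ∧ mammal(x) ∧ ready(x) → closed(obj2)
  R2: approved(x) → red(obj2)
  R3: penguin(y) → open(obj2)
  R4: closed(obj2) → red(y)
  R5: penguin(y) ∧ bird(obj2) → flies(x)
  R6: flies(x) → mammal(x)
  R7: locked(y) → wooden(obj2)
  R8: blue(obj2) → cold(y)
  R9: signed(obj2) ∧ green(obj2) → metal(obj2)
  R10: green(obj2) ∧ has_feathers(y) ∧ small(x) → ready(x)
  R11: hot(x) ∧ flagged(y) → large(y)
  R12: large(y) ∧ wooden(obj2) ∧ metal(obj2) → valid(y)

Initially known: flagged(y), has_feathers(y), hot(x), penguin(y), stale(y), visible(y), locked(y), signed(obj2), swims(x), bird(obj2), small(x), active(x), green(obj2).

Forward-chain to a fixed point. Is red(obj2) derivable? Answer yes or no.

Round 1 — R3, R5, R7, R9, R10, R11, derive open(obj2), flies(x), wooden(obj2), metal(obj2), ready(x), large(y).
Round 2 — R6, R12, derive mammal(x), valid(y).
Round 3 — R1, derive closed(obj2).
Round 4 — R4, derive red(y).
Fixed point reached. red(obj2) is concluded only by R2; R2 needs approved(x) (never derived).

no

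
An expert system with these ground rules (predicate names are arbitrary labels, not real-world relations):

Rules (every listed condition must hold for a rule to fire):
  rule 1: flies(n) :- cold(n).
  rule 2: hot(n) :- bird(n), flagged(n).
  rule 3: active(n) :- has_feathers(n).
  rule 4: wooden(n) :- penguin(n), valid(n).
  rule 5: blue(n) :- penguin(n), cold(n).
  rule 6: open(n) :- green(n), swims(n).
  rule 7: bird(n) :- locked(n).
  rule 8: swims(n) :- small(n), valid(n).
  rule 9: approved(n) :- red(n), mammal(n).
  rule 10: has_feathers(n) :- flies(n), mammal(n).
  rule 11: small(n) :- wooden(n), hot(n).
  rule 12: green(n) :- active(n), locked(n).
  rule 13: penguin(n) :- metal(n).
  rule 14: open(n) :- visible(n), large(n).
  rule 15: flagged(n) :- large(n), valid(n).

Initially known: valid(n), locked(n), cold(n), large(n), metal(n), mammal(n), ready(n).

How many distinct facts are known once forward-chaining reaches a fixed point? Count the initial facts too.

20

Round 1 fires rule 1, rule 7, rule 13, rule 15, giving flies(n), bird(n), penguin(n), flagged(n).
Round 2 fires rule 2, rule 4, rule 5, rule 10, giving hot(n), wooden(n), blue(n), has_feathers(n).
Round 3 fires rule 3, rule 11, giving active(n), small(n).
Round 4 fires rule 8, rule 12, giving swims(n), green(n).
Round 5 fires rule 6, giving open(n).
Closure: {active(n), bird(n), blue(n), cold(n), flagged(n), flies(n), green(n), has_feathers(n), hot(n), large(n), locked(n), mammal(n), metal(n), open(n), penguin(n), ready(n), small(n), swims(n), valid(n), wooden(n)} — 20 facts.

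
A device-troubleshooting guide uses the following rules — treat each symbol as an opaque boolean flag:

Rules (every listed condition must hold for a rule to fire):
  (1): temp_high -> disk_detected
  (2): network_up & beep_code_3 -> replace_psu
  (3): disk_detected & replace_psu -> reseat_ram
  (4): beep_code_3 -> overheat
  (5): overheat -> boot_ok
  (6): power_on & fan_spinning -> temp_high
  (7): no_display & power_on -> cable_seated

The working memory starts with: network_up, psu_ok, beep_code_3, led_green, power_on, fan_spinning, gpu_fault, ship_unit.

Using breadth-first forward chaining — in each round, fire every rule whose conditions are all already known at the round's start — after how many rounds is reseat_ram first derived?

Round 1: (2) [network_up & beep_code_3 -> replace_psu]; (4) [beep_code_3 -> overheat]; (6) [power_on & fan_spinning -> temp_high]. Adds replace_psu, overheat, temp_high.
Round 2: (1) [temp_high -> disk_detected]; (5) [overheat -> boot_ok]. Adds disk_detected, boot_ok.
Round 3: (3) [disk_detected & replace_psu -> reseat_ram]. Adds reseat_ram.
reseat_ram first appears in round 3.

3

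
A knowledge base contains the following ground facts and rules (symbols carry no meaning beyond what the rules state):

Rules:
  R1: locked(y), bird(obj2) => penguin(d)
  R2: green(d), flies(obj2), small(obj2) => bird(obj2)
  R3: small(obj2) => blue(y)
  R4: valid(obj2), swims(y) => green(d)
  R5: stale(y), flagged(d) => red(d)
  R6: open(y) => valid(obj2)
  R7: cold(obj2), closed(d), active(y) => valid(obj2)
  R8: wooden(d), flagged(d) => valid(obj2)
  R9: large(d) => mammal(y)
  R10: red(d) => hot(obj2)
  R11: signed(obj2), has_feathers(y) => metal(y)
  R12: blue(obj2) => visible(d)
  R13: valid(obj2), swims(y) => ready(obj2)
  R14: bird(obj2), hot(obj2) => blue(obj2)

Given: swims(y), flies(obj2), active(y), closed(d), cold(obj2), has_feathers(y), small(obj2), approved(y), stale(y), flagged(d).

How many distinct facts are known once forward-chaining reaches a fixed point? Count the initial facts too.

Round 1: R3 [small(obj2) => blue(y)]; R5 [stale(y), flagged(d) => red(d)]; R7 [cold(obj2), closed(d), active(y) => valid(obj2)]. New: blue(y), red(d), valid(obj2).
Round 2: R4 [valid(obj2), swims(y) => green(d)]; R10 [red(d) => hot(obj2)]; R13 [valid(obj2), swims(y) => ready(obj2)]. New: green(d), hot(obj2), ready(obj2).
Round 3: R2 [green(d), flies(obj2), small(obj2) => bird(obj2)]. New: bird(obj2).
Round 4: R14 [bird(obj2), hot(obj2) => blue(obj2)]. New: blue(obj2).
Round 5: R12 [blue(obj2) => visible(d)]. New: visible(d).
Closure: {active(y), approved(y), bird(obj2), blue(obj2), blue(y), closed(d), cold(obj2), flagged(d), flies(obj2), green(d), has_feathers(y), hot(obj2), ready(obj2), red(d), small(obj2), stale(y), swims(y), valid(obj2), visible(d)} — 19 facts.

19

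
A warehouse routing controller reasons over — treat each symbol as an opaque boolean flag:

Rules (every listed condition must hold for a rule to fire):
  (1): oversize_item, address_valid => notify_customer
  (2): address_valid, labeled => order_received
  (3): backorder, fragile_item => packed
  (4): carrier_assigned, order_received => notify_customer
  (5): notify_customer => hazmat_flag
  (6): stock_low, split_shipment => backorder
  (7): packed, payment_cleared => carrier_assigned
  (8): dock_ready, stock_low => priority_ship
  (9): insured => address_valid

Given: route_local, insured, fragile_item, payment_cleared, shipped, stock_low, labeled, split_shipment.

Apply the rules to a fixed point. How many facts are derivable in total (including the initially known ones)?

Round 1: (6) [stock_low, split_shipment => backorder]; (9) [insured => address_valid]. Adds backorder, address_valid.
Round 2: (2) [address_valid, labeled => order_received]; (3) [backorder, fragile_item => packed]. Adds order_received, packed.
Round 3: (7) [packed, payment_cleared => carrier_assigned]. Adds carrier_assigned.
Round 4: (4) [carrier_assigned, order_received => notify_customer]. Adds notify_customer.
Round 5: (5) [notify_customer => hazmat_flag]. Adds hazmat_flag.
Closure: {address_valid, backorder, carrier_assigned, fragile_item, hazmat_flag, insured, labeled, notify_customer, order_received, packed, payment_cleared, route_local, shipped, split_shipment, stock_low} — 15 facts.

15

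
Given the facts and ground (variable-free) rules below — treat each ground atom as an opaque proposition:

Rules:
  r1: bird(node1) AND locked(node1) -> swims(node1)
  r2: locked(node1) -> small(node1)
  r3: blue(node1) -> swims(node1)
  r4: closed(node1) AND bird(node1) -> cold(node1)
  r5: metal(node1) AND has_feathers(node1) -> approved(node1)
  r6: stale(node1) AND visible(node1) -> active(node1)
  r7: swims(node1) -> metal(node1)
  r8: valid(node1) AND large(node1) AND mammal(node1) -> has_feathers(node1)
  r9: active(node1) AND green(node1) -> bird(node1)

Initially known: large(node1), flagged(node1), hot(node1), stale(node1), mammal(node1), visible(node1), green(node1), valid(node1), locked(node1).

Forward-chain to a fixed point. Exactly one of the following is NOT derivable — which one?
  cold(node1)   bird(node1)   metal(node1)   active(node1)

cold(node1)

[1] r2 [locked(node1) -> small(node1)]; r6 [stale(node1) AND visible(node1) -> active(node1)]; r8 [valid(node1) AND large(node1) AND mammal(node1) -> has_feathers(node1)]. ⇒ new: small(node1), active(node1), has_feathers(node1).
[2] r9 [active(node1) AND green(node1) -> bird(node1)]. ⇒ new: bird(node1).
[3] r1 [bird(node1) AND locked(node1) -> swims(node1)]. ⇒ new: swims(node1).
[4] r7 [swims(node1) -> metal(node1)]. ⇒ new: metal(node1).
[5] r5 [metal(node1) AND has_feathers(node1) -> approved(node1)]. ⇒ new: approved(node1).
Derived: metal(node1) (round 4), active(node1) (round 1), bird(node1) (round 2). cold(node1) never appears in any round.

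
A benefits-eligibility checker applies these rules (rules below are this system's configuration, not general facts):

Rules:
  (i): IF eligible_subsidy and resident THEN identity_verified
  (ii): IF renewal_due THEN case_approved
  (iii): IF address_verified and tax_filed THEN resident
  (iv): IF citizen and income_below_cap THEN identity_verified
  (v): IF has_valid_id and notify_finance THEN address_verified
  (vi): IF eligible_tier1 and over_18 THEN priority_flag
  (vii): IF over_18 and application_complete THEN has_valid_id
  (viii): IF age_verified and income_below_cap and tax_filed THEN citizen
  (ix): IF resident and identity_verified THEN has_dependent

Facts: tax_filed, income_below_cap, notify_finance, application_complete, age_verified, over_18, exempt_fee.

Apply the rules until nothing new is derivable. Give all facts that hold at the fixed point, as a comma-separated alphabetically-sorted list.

address_verified, age_verified, application_complete, citizen, exempt_fee, has_dependent, has_valid_id, identity_verified, income_below_cap, notify_finance, over_18, resident, tax_filed

Round 1: (vii) [IF over_18 and application_complete THEN has_valid_id]; (viii) [IF age_verified and income_below_cap and tax_filed THEN citizen]. New: has_valid_id, citizen.
Round 2: (iv) [IF citizen and income_below_cap THEN identity_verified]; (v) [IF has_valid_id and notify_finance THEN address_verified]. New: identity_verified, address_verified.
Round 3: (iii) [IF address_verified and tax_filed THEN resident]. New: resident.
Round 4: (ix) [IF resident and identity_verified THEN has_dependent]. New: has_dependent.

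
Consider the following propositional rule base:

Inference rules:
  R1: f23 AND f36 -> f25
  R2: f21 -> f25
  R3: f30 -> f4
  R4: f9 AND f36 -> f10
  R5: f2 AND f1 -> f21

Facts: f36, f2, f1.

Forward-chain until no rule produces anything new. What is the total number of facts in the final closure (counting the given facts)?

5

Round 1 fires R5, giving f21.
Round 2 fires R2, giving f25.
Closure: {f1, f2, f21, f25, f36} — 5 facts.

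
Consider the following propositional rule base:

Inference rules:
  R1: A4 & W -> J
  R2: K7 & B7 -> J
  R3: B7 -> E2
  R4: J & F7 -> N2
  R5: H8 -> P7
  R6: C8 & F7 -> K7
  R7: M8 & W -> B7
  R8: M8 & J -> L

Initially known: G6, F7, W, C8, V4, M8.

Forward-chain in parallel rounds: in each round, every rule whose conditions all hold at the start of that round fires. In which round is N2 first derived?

Round 1 fires R6, R7, giving K7, B7.
Round 2 fires R2, R3, giving J, E2.
Round 3 fires R4, R8, giving N2, L.
N2 first appears in round 3.

3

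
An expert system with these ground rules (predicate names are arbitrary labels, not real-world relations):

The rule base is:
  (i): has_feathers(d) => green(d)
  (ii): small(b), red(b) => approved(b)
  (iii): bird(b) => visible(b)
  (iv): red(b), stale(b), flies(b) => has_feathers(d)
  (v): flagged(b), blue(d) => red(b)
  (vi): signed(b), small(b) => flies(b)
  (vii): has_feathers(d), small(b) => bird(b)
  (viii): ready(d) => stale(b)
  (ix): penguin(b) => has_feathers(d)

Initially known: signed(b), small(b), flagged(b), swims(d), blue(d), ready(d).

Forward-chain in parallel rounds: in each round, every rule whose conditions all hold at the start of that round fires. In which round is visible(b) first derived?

Round 1: (v) [flagged(b), blue(d) => red(b)]; (vi) [signed(b), small(b) => flies(b)]; (viii) [ready(d) => stale(b)]. New: red(b), flies(b), stale(b).
Round 2: (ii) [small(b), red(b) => approved(b)]; (iv) [red(b), stale(b), flies(b) => has_feathers(d)]. New: approved(b), has_feathers(d).
Round 3: (i) [has_feathers(d) => green(d)]; (vii) [has_feathers(d), small(b) => bird(b)]. New: green(d), bird(b).
Round 4: (iii) [bird(b) => visible(b)]. New: visible(b).
visible(b) first appears in round 4.

4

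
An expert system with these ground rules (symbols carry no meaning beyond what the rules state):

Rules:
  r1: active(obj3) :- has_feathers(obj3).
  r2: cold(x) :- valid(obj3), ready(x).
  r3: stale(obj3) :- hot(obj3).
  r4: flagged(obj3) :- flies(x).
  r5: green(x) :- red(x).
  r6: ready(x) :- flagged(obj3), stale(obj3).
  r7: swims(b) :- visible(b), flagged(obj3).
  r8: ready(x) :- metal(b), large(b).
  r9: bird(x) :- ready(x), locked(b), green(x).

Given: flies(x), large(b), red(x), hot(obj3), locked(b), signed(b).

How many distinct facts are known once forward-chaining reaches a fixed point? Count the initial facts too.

11

Round 1: r3 [stale(obj3) :- hot(obj3).]; r4 [flagged(obj3) :- flies(x).]; r5 [green(x) :- red(x).]. New: stale(obj3), flagged(obj3), green(x).
Round 2: r6 [ready(x) :- flagged(obj3), stale(obj3).]. New: ready(x).
Round 3: r9 [bird(x) :- ready(x), locked(b), green(x).]. New: bird(x).
Closure: {bird(x), flagged(obj3), flies(x), green(x), hot(obj3), large(b), locked(b), ready(x), red(x), signed(b), stale(obj3)} — 11 facts.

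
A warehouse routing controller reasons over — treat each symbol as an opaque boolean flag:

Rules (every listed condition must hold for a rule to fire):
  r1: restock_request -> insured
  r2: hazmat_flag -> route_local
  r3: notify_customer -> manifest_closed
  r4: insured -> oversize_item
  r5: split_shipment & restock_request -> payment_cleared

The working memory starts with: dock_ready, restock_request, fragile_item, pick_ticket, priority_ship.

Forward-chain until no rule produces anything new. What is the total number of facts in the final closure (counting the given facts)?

Round 1: r1 [restock_request -> insured]. Adds insured.
Round 2: r4 [insured -> oversize_item]. Adds oversize_item.
Closure: {dock_ready, fragile_item, insured, oversize_item, pick_ticket, priority_ship, restock_request} — 7 facts.

7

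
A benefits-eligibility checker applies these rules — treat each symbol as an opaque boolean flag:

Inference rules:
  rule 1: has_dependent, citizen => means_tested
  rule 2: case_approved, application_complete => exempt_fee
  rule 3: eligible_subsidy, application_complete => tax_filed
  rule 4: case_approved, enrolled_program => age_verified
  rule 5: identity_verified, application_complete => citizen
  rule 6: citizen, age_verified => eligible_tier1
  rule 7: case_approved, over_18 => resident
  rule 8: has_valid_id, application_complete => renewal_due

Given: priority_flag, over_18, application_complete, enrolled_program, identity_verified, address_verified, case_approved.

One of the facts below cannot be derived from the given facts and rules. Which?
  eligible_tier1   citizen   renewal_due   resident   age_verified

renewal_due

Round 1: rule 2 [case_approved, application_complete => exempt_fee]; rule 4 [case_approved, enrolled_program => age_verified]; rule 5 [identity_verified, application_complete => citizen]; rule 7 [case_approved, over_18 => resident]. Adds exempt_fee, age_verified, citizen, resident.
Round 2: rule 6 [citizen, age_verified => eligible_tier1]. Adds eligible_tier1.
Derived: eligible_tier1 (round 2), resident (round 1), age_verified (round 1), citizen (round 1). renewal_due never appears in any round.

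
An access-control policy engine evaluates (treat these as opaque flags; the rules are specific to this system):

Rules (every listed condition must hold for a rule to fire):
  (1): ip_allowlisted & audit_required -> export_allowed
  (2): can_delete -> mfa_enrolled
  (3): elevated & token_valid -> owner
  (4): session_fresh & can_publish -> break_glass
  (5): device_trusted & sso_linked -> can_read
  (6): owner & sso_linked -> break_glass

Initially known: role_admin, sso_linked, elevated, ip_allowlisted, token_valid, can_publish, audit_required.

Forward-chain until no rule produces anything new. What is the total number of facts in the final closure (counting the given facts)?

10

Round 1: (1) [ip_allowlisted & audit_required -> export_allowed]; (3) [elevated & token_valid -> owner]. Adds export_allowed, owner.
Round 2: (6) [owner & sso_linked -> break_glass]. Adds break_glass.
Closure: {audit_required, break_glass, can_publish, elevated, export_allowed, ip_allowlisted, owner, role_admin, sso_linked, token_valid} — 10 facts.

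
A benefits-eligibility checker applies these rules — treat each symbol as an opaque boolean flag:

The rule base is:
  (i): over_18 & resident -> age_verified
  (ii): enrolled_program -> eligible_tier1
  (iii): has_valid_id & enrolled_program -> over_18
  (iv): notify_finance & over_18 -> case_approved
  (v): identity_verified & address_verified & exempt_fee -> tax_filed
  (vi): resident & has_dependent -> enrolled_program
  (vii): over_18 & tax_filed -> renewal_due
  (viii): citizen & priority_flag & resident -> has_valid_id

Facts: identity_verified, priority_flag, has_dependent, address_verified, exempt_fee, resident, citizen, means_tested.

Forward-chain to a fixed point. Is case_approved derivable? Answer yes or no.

no

[1] (v) [identity_verified & address_verified & exempt_fee -> tax_filed]; (vi) [resident & has_dependent -> enrolled_program]; (viii) [citizen & priority_flag & resident -> has_valid_id]. ⇒ new: tax_filed, enrolled_program, has_valid_id.
[2] (ii) [enrolled_program -> eligible_tier1]; (iii) [has_valid_id & enrolled_program -> over_18]. ⇒ new: eligible_tier1, over_18.
[3] (i) [over_18 & resident -> age_verified]; (vii) [over_18 & tax_filed -> renewal_due]. ⇒ new: age_verified, renewal_due.
Fixed point reached. case_approved is concluded only by (iv); (iv) needs notify_finance (never derived).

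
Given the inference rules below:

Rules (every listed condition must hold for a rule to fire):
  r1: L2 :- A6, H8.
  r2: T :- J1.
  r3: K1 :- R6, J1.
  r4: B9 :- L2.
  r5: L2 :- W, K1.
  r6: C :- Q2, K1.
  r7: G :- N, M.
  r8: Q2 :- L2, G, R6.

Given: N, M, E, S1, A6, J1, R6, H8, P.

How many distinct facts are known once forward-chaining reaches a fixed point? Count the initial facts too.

Round 1: r1 [L2 :- A6, H8.]; r2 [T :- J1.]; r3 [K1 :- R6, J1.]; r7 [G :- N, M.]. Adds L2, T, K1, G.
Round 2: r4 [B9 :- L2.]; r8 [Q2 :- L2, G, R6.]. Adds B9, Q2.
Round 3: r6 [C :- Q2, K1.]. Adds C.
Closure: {A6, B9, C, E, G, H8, J1, K1, L2, M, N, P, Q2, R6, S1, T} — 16 facts.

16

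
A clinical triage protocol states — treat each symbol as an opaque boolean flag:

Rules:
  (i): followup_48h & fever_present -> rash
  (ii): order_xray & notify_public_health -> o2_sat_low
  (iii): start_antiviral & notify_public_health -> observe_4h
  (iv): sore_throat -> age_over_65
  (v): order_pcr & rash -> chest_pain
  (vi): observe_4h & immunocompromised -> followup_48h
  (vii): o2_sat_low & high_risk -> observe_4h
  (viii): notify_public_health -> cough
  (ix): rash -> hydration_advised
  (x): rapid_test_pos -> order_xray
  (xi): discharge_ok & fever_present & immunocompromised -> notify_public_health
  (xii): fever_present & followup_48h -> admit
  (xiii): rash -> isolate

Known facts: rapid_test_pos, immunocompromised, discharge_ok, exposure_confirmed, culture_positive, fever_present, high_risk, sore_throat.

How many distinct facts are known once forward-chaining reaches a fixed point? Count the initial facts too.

19

Round 1: (iv) [sore_throat -> age_over_65]; (x) [rapid_test_pos -> order_xray]; (xi) [discharge_ok & fever_present & immunocompromised -> notify_public_health]. New: age_over_65, order_xray, notify_public_health.
Round 2: (ii) [order_xray & notify_public_health -> o2_sat_low]; (viii) [notify_public_health -> cough]. New: o2_sat_low, cough.
Round 3: (vii) [o2_sat_low & high_risk -> observe_4h]. New: observe_4h.
Round 4: (vi) [observe_4h & immunocompromised -> followup_48h]. New: followup_48h.
Round 5: (i) [followup_48h & fever_present -> rash]; (xii) [fever_present & followup_48h -> admit]. New: rash, admit.
Round 6: (ix) [rash -> hydration_advised]; (xiii) [rash -> isolate]. New: hydration_advised, isolate.
Closure: {admit, age_over_65, cough, culture_positive, discharge_ok, exposure_confirmed, fever_present, followup_48h, high_risk, hydration_advised, immunocompromised, isolate, notify_public_health, o2_sat_low, observe_4h, order_xray, rapid_test_pos, rash, sore_throat} — 19 facts.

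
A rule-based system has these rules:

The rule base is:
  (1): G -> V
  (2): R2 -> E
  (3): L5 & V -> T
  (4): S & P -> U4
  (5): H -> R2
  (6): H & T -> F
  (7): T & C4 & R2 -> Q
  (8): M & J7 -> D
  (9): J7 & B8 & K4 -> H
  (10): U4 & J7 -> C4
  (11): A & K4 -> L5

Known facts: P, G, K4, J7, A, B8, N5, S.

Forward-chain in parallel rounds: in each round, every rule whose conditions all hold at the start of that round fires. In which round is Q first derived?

3

Round 1: (1) [G -> V]; (4) [S & P -> U4]; (9) [J7 & B8 & K4 -> H]; (11) [A & K4 -> L5]. New: V, U4, H, L5.
Round 2: (3) [L5 & V -> T]; (5) [H -> R2]; (10) [U4 & J7 -> C4]. New: T, R2, C4.
Round 3: (2) [R2 -> E]; (6) [H & T -> F]; (7) [T & C4 & R2 -> Q]. New: E, F, Q.
Q first appears in round 3.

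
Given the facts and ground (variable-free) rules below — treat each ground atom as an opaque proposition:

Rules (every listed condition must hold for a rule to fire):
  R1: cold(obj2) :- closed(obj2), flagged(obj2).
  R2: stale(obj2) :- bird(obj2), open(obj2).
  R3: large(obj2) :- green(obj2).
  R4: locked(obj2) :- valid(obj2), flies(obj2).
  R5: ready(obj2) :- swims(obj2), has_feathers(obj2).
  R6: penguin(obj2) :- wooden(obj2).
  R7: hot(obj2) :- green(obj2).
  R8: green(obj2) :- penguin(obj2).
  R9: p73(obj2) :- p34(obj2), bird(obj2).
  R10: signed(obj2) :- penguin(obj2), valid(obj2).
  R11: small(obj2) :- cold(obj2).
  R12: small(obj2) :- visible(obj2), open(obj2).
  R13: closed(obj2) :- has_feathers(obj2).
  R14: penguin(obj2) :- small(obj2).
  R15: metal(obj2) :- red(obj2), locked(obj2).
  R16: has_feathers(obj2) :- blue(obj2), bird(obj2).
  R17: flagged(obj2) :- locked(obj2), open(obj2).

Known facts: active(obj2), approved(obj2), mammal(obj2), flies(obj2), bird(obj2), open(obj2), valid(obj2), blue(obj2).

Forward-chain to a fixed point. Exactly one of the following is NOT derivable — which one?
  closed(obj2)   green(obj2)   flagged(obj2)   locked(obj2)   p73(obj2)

p73(obj2)

Round 1 — R2, R4, R16, derive stale(obj2), locked(obj2), has_feathers(obj2).
Round 2 — R13, R17, derive closed(obj2), flagged(obj2).
Round 3 — R1, derive cold(obj2).
Round 4 — R11, derive small(obj2).
Round 5 — R14, derive penguin(obj2).
Round 6 — R8, R10, derive green(obj2), signed(obj2).
Round 7 — R3, R7, derive large(obj2), hot(obj2).
Derived: locked(obj2) (round 1), closed(obj2) (round 2), green(obj2) (round 6), flagged(obj2) (round 2). p73(obj2) never appears in any round.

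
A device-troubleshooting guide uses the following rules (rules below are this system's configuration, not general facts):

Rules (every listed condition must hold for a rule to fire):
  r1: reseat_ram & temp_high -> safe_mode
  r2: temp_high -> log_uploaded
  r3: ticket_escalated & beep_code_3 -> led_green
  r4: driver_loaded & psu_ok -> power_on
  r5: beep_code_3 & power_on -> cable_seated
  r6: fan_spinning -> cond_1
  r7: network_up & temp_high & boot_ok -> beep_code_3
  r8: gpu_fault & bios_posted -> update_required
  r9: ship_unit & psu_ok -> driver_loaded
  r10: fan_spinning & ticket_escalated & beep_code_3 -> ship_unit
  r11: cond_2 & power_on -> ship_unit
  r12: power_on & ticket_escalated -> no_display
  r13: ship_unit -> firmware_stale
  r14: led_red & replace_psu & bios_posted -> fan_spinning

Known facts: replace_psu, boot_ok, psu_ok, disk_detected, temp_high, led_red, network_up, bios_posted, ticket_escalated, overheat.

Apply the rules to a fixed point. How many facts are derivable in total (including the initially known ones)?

21

[1] r2 [temp_high -> log_uploaded]; r7 [network_up & temp_high & boot_ok -> beep_code_3]; r14 [led_red & replace_psu & bios_posted -> fan_spinning]. ⇒ new: log_uploaded, beep_code_3, fan_spinning.
[2] r3 [ticket_escalated & beep_code_3 -> led_green]; r6 [fan_spinning -> cond_1]; r10 [fan_spinning & ticket_escalated & beep_code_3 -> ship_unit]. ⇒ new: led_green, cond_1, ship_unit.
[3] r9 [ship_unit & psu_ok -> driver_loaded]; r13 [ship_unit -> firmware_stale]. ⇒ new: driver_loaded, firmware_stale.
[4] r4 [driver_loaded & psu_ok -> power_on]. ⇒ new: power_on.
[5] r5 [beep_code_3 & power_on -> cable_seated]; r12 [power_on & ticket_escalated -> no_display]. ⇒ new: cable_seated, no_display.
Closure: {beep_code_3, bios_posted, boot_ok, cable_seated, cond_1, disk_detected, driver_loaded, fan_spinning, firmware_stale, led_green, led_red, log_uploaded, network_up, no_display, overheat, power_on, psu_ok, replace_psu, ship_unit, temp_high, ticket_escalated} — 21 facts.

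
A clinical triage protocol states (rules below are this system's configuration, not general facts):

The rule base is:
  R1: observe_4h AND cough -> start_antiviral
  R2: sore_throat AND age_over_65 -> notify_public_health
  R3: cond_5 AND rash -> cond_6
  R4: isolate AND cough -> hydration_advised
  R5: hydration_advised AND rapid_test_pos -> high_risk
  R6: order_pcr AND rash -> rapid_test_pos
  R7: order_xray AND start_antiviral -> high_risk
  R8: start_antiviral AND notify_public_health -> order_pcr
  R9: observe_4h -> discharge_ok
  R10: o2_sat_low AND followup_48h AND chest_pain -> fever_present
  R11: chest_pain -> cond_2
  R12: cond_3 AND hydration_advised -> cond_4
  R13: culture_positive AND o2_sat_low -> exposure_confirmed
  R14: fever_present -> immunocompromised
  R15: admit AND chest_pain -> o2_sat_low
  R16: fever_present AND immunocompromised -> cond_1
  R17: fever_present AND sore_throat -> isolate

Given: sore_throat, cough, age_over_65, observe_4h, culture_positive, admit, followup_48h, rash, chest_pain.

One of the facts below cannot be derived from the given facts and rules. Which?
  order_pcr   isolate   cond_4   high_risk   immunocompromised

Round 1: R1 [observe_4h AND cough -> start_antiviral]; R2 [sore_throat AND age_over_65 -> notify_public_health]; R9 [observe_4h -> discharge_ok]; R11 [chest_pain -> cond_2]; R15 [admit AND chest_pain -> o2_sat_low]. Adds start_antiviral, notify_public_health, discharge_ok, cond_2, o2_sat_low.
Round 2: R8 [start_antiviral AND notify_public_health -> order_pcr]; R10 [o2_sat_low AND followup_48h AND chest_pain -> fever_present]; R13 [culture_positive AND o2_sat_low -> exposure_confirmed]. Adds order_pcr, fever_present, exposure_confirmed.
Round 3: R6 [order_pcr AND rash -> rapid_test_pos]; R14 [fever_present -> immunocompromised]; R17 [fever_present AND sore_throat -> isolate]. Adds rapid_test_pos, immunocompromised, isolate.
Round 4: R4 [isolate AND cough -> hydration_advised]; R16 [fever_present AND immunocompromised -> cond_1]. Adds hydration_advised, cond_1.
Round 5: R5 [hydration_advised AND rapid_test_pos -> high_risk]. Adds high_risk.
Derived: immunocompromised (round 3), order_pcr (round 2), high_risk (round 5), isolate (round 3). cond_4 never appears in any round.

cond_4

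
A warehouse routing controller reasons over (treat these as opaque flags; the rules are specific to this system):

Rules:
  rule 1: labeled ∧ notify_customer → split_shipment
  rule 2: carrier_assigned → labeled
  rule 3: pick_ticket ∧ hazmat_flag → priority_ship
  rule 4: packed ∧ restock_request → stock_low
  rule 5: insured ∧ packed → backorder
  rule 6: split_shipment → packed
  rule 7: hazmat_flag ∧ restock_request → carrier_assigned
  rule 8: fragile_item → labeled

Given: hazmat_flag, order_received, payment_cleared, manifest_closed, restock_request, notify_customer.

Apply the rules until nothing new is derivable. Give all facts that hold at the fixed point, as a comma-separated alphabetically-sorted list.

carrier_assigned, hazmat_flag, labeled, manifest_closed, notify_customer, order_received, packed, payment_cleared, restock_request, split_shipment, stock_low

Round 1: rule 7 [hazmat_flag ∧ restock_request → carrier_assigned]. Adds carrier_assigned.
Round 2: rule 2 [carrier_assigned → labeled]. Adds labeled.
Round 3: rule 1 [labeled ∧ notify_customer → split_shipment]. Adds split_shipment.
Round 4: rule 6 [split_shipment → packed]. Adds packed.
Round 5: rule 4 [packed ∧ restock_request → stock_low]. Adds stock_low.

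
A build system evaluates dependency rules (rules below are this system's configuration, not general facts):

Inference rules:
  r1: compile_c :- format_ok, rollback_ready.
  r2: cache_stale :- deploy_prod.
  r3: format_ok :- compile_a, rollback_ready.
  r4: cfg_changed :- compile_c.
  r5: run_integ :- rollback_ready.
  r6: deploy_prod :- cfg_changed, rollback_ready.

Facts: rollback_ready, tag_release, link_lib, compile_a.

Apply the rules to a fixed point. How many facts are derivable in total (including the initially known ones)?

Round 1: r3 [format_ok :- compile_a, rollback_ready.]; r5 [run_integ :- rollback_ready.]. Adds format_ok, run_integ.
Round 2: r1 [compile_c :- format_ok, rollback_ready.]. Adds compile_c.
Round 3: r4 [cfg_changed :- compile_c.]. Adds cfg_changed.
Round 4: r6 [deploy_prod :- cfg_changed, rollback_ready.]. Adds deploy_prod.
Round 5: r2 [cache_stale :- deploy_prod.]. Adds cache_stale.
Closure: {cache_stale, cfg_changed, compile_a, compile_c, deploy_prod, format_ok, link_lib, rollback_ready, run_integ, tag_release} — 10 facts.

10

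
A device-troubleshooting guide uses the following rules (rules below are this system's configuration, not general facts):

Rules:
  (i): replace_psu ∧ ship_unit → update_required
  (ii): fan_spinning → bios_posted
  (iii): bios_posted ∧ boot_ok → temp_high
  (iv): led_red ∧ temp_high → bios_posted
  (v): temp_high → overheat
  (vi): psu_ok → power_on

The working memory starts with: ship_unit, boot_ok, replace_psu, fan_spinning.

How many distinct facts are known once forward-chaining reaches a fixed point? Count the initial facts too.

Round 1: (i) [replace_psu ∧ ship_unit → update_required]; (ii) [fan_spinning → bios_posted]. Adds update_required, bios_posted.
Round 2: (iii) [bios_posted ∧ boot_ok → temp_high]. Adds temp_high.
Round 3: (v) [temp_high → overheat]. Adds overheat.
Closure: {bios_posted, boot_ok, fan_spinning, overheat, replace_psu, ship_unit, temp_high, update_required} — 8 facts.

8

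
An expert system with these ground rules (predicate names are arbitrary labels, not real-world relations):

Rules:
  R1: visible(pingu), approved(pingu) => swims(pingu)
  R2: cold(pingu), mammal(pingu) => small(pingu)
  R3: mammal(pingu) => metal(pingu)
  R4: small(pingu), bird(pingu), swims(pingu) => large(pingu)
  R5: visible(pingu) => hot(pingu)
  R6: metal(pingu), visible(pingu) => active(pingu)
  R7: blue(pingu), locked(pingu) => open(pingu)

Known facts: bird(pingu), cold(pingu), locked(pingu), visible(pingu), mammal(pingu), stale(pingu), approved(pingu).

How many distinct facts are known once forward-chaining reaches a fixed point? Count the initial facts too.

Round 1 — R1, R2, R3, R5, derive swims(pingu), small(pingu), metal(pingu), hot(pingu).
Round 2 — R4, R6, derive large(pingu), active(pingu).
Closure: {active(pingu), approved(pingu), bird(pingu), cold(pingu), hot(pingu), large(pingu), locked(pingu), mammal(pingu), metal(pingu), small(pingu), stale(pingu), swims(pingu), visible(pingu)} — 13 facts.

13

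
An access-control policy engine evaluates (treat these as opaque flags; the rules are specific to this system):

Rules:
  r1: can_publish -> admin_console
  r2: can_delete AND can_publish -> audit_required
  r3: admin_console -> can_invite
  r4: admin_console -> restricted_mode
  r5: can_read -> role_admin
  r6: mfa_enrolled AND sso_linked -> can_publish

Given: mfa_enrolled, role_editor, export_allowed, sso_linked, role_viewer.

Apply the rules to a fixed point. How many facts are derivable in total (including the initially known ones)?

Round 1 fires r6, giving can_publish.
Round 2 fires r1, giving admin_console.
Round 3 fires r3, r4, giving can_invite, restricted_mode.
Closure: {admin_console, can_invite, can_publish, export_allowed, mfa_enrolled, restricted_mode, role_editor, role_viewer, sso_linked} — 9 facts.

9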